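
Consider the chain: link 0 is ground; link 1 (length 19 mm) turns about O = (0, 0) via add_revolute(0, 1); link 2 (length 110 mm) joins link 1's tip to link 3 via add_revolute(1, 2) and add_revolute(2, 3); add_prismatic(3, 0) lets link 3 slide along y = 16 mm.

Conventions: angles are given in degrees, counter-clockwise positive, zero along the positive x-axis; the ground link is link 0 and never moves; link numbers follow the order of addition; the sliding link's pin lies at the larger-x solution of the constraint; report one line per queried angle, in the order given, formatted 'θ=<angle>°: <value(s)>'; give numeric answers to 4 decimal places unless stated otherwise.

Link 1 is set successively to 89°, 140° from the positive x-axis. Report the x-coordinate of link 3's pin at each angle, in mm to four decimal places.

geometry: r = 19 mm, L = 110 mm, e = 16 mm
θ=89°: crank pin P = (r cos θ, r sin θ) = (0.331596, 18.997106)
θ=89°: h = r sin θ − e = 18.997106 − 16 = 2.997106
θ=89°: x = r cos θ + √(L² − h²) = 0.331596 + 109.959162 = 110.290758
θ=140°: crank pin P = (r cos θ, r sin θ) = (-14.554844, 12.212965)
θ=140°: h = r sin θ − e = 12.212965 − 16 = -3.787035
θ=140°: x = r cos θ + √(L² − h²) = -14.554844 + 109.934791 = 95.379947

θ=89°: 110.2908
θ=140°: 95.3799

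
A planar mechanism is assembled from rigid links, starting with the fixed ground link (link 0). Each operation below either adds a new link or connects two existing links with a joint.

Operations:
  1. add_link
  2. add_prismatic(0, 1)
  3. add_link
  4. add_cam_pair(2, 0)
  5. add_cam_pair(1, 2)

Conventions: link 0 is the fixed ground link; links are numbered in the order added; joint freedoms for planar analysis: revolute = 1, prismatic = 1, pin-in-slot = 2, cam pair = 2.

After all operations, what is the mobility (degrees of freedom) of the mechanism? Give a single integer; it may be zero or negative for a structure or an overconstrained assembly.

ground; <1,0,0>
#1 <2,0,0>
P:0↔1 J1 <2,1,0>
#2 <3,1,0>
C:2↔0 J2 <3,1,1>
C:1↔2 J2 <3,1,2>
3×2 − 2×1 − 1×2 = 2

M = 2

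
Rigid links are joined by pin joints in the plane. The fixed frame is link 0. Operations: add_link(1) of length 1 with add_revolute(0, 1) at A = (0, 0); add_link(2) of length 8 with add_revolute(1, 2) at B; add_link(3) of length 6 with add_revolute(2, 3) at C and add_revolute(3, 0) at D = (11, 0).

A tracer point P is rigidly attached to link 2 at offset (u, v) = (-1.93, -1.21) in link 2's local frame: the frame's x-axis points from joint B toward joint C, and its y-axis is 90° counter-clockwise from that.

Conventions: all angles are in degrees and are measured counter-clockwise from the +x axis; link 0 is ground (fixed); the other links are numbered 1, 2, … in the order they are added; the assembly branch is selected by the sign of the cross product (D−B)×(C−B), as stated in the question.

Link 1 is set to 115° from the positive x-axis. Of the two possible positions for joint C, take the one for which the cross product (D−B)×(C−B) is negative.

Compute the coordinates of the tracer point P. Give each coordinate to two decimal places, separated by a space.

A=(0,0), D=(11.00,0)
B = A + 1.00·(cos115°, sin115°) = (-0.4226, 0.9063)
|BD| = 11.4585
circle(B,8.00) ∩ circle(D,6.00): a=6.9511, h=3.9602
  candidates: C₊=(6.8199,4.3043) cross=45.377; C₋=(6.1934,-3.5912) cross=-45.377
  branch - wants cross < 0 → take C=(6.1934,-3.5912) (cross=-45.377)
ex = (C−B)/|BC| = (0.8270,-0.5622); ey = (0.5622,0.8270)
P = B + -1.93·ex + -1.21·ey = (-2.6990,0.9907)

-2.70 0.99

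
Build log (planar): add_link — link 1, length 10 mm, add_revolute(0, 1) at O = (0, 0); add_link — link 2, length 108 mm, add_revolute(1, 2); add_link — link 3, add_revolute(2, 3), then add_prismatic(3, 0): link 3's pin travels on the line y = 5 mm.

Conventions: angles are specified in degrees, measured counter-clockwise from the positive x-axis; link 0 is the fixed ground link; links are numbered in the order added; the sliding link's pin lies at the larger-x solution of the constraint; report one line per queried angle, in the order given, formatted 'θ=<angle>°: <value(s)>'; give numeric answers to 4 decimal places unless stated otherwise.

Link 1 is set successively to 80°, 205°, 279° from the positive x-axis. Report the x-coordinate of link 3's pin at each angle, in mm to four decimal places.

geometry: r = 10 mm, L = 108 mm, e = 5 mm
θ=80°: crank pin P = (r cos θ, r sin θ) = (1.736482, 9.848078)
θ=80°: h = r sin θ − e = 9.848078 − 5 = 4.848078
θ=80°: x = r cos θ + √(L² − h²) = 1.736482 + 107.891131 = 109.627613
θ=205°: crank pin P = (r cos θ, r sin θ) = (-9.063078, -4.226183)
θ=205°: h = r sin θ − e = -4.226183 − 5 = -9.226183
θ=205°: x = r cos θ + √(L² − h²) = -9.063078 + 107.605193 = 98.542115
θ=279°: crank pin P = (r cos θ, r sin θ) = (1.564345, -9.876883)
θ=279°: h = r sin θ − e = -9.876883 − 5 = -14.876883
θ=279°: x = r cos θ + √(L² − h²) = 1.564345 + 106.970455 = 108.534800

θ=80°: 109.6276
θ=205°: 98.5421
θ=279°: 108.5348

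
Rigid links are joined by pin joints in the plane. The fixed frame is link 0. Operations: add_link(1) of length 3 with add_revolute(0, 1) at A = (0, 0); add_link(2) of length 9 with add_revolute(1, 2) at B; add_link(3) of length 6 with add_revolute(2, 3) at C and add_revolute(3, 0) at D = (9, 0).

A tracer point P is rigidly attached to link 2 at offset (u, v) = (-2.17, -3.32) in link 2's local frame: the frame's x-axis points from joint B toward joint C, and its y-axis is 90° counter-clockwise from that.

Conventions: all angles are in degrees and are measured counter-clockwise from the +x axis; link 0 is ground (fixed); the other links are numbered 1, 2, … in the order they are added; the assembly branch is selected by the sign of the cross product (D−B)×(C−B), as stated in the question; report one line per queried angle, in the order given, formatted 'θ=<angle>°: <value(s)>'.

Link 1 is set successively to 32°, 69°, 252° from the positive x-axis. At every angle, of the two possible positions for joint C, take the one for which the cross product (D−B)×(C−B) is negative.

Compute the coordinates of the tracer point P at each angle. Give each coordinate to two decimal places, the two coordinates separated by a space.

A=(0,0), D=(9.00,0)
θ=32°: B = A + 3.00·(cos32°, sin32°) = (2.5441, 1.5898)
θ=32°: |BD| = 6.6487
θ=32°: circle(B,9.00) ∩ circle(D,6.00): a=6.7085, h=5.9997
θ=32°:   candidates: C₊=(10.4926,5.8114) cross=39.890; C₋=(7.6234,-5.8400) cross=-39.890
θ=32°:   branch - wants cross < 0 → take C=(7.6234,-5.8400) (cross=-39.890)
θ=32°: ex = (C−B)/|BC| = (0.5644,-0.8255); ey = (0.8255,0.5644)
θ=32°: P = B + -2.17·ex + -3.32·ey = (-1.4213,1.5074)
θ=69°: B = A + 3.00·(cos69°, sin69°) = (1.0751, 2.8007)
θ=69°: |BD| = 8.4052
θ=69°: circle(B,9.00) ∩ circle(D,6.00): a=6.8795, h=5.8028
θ=69°:   candidates: C₊=(9.4950,5.9795) cross=48.774; C₋=(5.6279,-4.9628) cross=-48.774
θ=69°:   branch - wants cross < 0 → take C=(5.6279,-4.9628) (cross=-48.774)
θ=69°: ex = (C−B)/|BC| = (0.5059,-0.8626); ey = (0.8626,0.5059)
θ=69°: P = B + -2.17·ex + -3.32·ey = (-2.8865,2.9931)
θ=252°: B = A + 3.00·(cos252°, sin252°) = (-0.9271, -2.8532)
θ=252°: |BD| = 10.3289
θ=252°: circle(B,9.00) ∩ circle(D,6.00): a=7.3428, h=5.2041
θ=252°:   candidates: C₊=(4.6925,4.1768) cross=53.753; C₋=(7.5676,-5.8265) cross=-53.753
θ=252°:   branch - wants cross < 0 → take C=(7.5676,-5.8265) (cross=-53.753)
θ=252°: ex = (C−B)/|BC| = (0.9439,-0.3304); ey = (0.3304,0.9439)
θ=252°: P = B + -2.17·ex + -3.32·ey = (-4.0720,-5.2698)

θ=32°: -1.42 1.51
θ=69°: -2.89 2.99
θ=252°: -4.07 -5.27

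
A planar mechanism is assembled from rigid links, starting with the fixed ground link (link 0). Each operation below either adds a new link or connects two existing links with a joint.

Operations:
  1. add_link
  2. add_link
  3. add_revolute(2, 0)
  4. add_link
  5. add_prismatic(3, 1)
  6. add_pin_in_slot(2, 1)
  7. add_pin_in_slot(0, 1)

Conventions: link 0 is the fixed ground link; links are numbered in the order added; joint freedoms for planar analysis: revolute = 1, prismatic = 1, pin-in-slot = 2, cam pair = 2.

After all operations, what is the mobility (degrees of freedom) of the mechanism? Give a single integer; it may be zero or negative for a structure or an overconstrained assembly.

link 0 = ground. State L|J1|J2 = 1|0|0
+link1  2|0|0
+link2  3|0|0
R(2,0) f=1→J1  3|1|0
+link3  4|1|0
P(3,1) f=1→J1  4|2|0
PS(2,1) f=2→J2  4|2|1
PS(0,1) f=2→J2  4|2|2
M = 3(4−1)−2·2−2 = 9−4−2 = 3

M = 3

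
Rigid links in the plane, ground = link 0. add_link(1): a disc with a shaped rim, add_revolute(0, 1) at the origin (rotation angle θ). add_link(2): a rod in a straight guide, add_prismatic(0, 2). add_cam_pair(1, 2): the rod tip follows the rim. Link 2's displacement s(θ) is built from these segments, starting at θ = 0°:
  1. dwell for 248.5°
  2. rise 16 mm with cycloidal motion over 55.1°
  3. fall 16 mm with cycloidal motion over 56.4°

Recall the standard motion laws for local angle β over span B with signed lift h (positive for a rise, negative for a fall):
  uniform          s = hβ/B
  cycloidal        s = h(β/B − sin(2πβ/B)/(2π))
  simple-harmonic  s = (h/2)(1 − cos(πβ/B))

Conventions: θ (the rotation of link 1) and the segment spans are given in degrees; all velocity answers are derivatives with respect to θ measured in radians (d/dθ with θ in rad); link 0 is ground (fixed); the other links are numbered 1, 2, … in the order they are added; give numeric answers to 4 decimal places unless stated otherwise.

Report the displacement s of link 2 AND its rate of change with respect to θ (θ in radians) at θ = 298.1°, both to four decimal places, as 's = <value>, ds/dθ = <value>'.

segment 1 (0° to 248.5°, dwell): s unchanged at 0.0000
θ = 298.1° falls in segment 2 (248.5° to 303.6°, cycloidal, h = 16): β = 298.1 − 248.5 = 49.6°, B = 55.1°; Δs = 16·(0.9002 − sin(2π·0.9002)/(2π)) = 15.8973; s = 0.0000 + 15.8973 = 15.8973
velocity in seg [248.5°–303.6°] (cycloidal), θ in radians: β = 49.6° = 0.8657 rad, B = 55.1° = 0.9617 rad; ds/dθ = (h/B)(1 − cos(2πβ/B)) = (16/0.9617)(1 − cos(2π·0.9002)) = 3.166358 mm/rad

s = 15.8973, ds/dθ = 3.1664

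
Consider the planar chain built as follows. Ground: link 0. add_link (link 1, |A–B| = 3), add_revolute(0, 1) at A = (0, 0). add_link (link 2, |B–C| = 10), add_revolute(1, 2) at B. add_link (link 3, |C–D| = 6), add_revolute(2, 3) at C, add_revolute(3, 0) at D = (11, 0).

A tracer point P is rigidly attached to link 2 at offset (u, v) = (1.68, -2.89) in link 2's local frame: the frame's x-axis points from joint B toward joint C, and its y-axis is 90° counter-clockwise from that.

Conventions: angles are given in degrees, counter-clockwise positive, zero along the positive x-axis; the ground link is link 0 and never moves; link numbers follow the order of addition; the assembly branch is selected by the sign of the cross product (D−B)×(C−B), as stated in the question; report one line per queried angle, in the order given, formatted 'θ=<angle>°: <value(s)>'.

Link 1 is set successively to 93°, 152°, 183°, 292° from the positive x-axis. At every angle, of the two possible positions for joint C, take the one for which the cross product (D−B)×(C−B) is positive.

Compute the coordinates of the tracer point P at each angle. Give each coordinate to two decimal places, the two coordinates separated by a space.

A=(0,0), D=(11.00,0)
θ=93°: B = A + 3.00·(cos93°, sin93°) = (-0.1570, 2.9959)
θ=93°: |BD| = 11.5522
θ=93°: circle(B,10.00) ∩ circle(D,6.00): a=8.5461, h=5.1926
θ=93°:   candidates: C₊=(9.4434,5.7946) cross=59.986; C₋=(6.7501,-4.2354) cross=-59.986
θ=93°:   branch + wants cross > 0 → take C=(9.4434,5.7946) (cross=59.986)
θ=93°: ex = (C−B)/|BC| = (0.9600,0.2799); ey = (-0.2799,0.9600)
θ=93°: P = B + 1.68·ex + -2.89·ey = (2.2647,0.6916)
θ=152°: B = A + 3.00·(cos152°, sin152°) = (-2.6488, 1.4084)
θ=152°: |BD| = 13.7213
θ=152°: circle(B,10.00) ∩ circle(D,6.00): a=9.1928, h=3.9361
θ=152°:   candidates: C₊=(6.8994,4.3801) cross=54.008; C₋=(6.0914,-3.4504) cross=-54.008
θ=152°:   branch + wants cross > 0 → take C=(6.8994,4.3801) (cross=54.008)
θ=152°: ex = (C−B)/|BC| = (0.9548,0.2972); ey = (-0.2972,0.9548)
θ=152°: P = B + 1.68·ex + -2.89·ey = (-0.1859,-0.8518)
θ=183°: B = A + 3.00·(cos183°, sin183°) = (-2.9959, -0.1570)
θ=183°: |BD| = 13.9968
θ=183°: circle(B,10.00) ∩ circle(D,6.00): a=9.2846, h=3.7143
θ=183°:   candidates: C₊=(6.2465,3.6612) cross=51.988; C₋=(6.3298,-3.7669) cross=-51.988
θ=183°:   branch + wants cross > 0 → take C=(6.2465,3.6612) (cross=51.988)
θ=183°: ex = (C−B)/|BC| = (0.9242,0.3818); ey = (-0.3818,0.9242)
θ=183°: P = B + 1.68·ex + -2.89·ey = (-0.3397,-2.1866)
θ=292°: B = A + 3.00·(cos292°, sin292°) = (1.1238, -2.7816)
θ=292°: |BD| = 10.2604
θ=292°: circle(B,10.00) ∩ circle(D,6.00): a=8.2490, h=5.6528
θ=292°:   candidates: C₊=(7.5315,4.8958) cross=58.000; C₋=(10.5964,-5.9864) cross=-58.000
θ=292°:   branch + wants cross > 0 → take C=(7.5315,4.8958) (cross=58.000)
θ=292°: ex = (C−B)/|BC| = (0.6408,0.7677); ey = (-0.7677,0.6408)
θ=292°: P = B + 1.68·ex + -2.89·ey = (4.4191,-3.3436)

θ=93°: 2.26 0.69
θ=152°: -0.19 -0.85
θ=183°: -0.34 -2.19
θ=292°: 4.42 -3.34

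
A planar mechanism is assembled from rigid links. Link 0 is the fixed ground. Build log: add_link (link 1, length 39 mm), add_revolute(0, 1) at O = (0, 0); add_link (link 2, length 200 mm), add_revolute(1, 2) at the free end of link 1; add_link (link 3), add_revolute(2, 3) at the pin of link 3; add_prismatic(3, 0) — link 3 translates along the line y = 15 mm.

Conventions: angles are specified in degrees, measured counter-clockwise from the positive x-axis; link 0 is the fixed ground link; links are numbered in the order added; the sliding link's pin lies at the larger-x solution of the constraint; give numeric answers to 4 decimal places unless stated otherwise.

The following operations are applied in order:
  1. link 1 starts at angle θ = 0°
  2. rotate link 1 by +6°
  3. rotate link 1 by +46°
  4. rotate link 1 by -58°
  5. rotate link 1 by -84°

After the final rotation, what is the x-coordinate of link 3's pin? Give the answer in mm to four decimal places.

geometry: r = 39 mm, L = 200 mm, e = 15 mm; θ starts at 0°
rotate link 1 by +6°: θ ← 0° +6° = 6°
rotate link 1 by +46°: θ ← 6° +46° = 52°
rotate link 1 by -58°: θ ← 52° -58° = -6°
rotate link 1 by -84°: θ ← -6° -84° = -90°
crank pin P = (r cos θ, r sin θ) = (0.000000, -39.000000)
h = r sin θ − e = -39.000000 − 15 = -54.000000
x = r cos θ + √(L² − h²) = 0.000000 + 192.572064 = 192.572064

192.5721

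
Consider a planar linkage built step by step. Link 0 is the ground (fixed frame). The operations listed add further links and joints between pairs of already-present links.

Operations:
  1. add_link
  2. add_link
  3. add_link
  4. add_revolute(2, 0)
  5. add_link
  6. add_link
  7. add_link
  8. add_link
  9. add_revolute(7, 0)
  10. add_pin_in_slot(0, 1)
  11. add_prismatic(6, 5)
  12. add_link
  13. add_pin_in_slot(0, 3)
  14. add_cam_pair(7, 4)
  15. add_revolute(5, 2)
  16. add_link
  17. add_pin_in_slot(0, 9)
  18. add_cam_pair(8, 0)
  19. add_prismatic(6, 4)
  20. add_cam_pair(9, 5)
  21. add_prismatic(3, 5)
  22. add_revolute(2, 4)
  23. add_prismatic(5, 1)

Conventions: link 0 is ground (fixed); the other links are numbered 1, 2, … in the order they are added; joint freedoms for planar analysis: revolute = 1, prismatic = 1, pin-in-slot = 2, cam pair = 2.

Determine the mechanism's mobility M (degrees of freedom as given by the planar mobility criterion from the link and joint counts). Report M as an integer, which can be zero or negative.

link 0 = ground. State L|J1|J2 = 1|0|0
+link1  2|0|0
+link2  3|0|0
+link3  4|0|0
R(2,0) f=1→J1  4|1|0
+link4  5|1|0
+link5  6|1|0
+link6  7|1|0
+link7  8|1|0
R(7,0) f=1→J1  8|2|0
PS(0,1) f=2→J2  8|2|1
P(6,5) f=1→J1  8|3|1
+link8  9|3|1
PS(0,3) f=2→J2  9|3|2
C(7,4) f=2→J2  9|3|3
R(5,2) f=1→J1  9|4|3
+link9  10|4|3
PS(0,9) f=2→J2  10|4|4
C(8,0) f=2→J2  10|4|5
P(6,4) f=1→J1  10|5|5
C(9,5) f=2→J2  10|5|6
P(3,5) f=1→J1  10|6|6
R(2,4) f=1→J1  10|7|6
P(5,1) f=1→J1  10|8|6
M = 3(10−1)−2·8−6 = 27−16−6 = 5

M = 5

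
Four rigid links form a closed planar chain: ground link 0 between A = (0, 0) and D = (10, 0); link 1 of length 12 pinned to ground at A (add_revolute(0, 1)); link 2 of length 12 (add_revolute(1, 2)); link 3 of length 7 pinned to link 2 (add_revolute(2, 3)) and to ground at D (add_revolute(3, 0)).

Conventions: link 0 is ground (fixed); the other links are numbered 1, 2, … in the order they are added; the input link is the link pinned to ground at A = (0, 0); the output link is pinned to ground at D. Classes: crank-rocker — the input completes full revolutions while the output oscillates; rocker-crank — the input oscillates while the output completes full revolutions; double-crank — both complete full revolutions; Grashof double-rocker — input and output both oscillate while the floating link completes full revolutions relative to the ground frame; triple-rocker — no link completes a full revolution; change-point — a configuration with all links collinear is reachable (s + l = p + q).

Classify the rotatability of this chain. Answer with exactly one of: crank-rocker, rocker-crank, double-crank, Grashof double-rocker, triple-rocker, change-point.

lengths: ground=10, input=12, coupler=12, output=7
sorted: s=7 (shortest), l=12 (longest), p+q=22
s + l = 19 vs p + q = 22
s + l < p + q (Grashof) with shortest = output link → rocker-crank

rocker-crank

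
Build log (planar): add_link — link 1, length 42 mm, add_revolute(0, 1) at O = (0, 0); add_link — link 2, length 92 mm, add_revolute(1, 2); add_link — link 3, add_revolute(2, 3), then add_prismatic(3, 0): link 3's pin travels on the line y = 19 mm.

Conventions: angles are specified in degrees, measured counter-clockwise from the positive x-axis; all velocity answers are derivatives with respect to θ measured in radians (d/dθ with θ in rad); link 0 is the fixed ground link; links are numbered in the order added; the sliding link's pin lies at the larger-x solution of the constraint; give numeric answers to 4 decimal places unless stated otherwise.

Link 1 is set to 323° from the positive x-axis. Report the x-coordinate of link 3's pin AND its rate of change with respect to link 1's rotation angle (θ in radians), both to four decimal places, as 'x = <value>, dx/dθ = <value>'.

geometry: r = 42 mm, L = 92 mm, e = 19 mm
crank pin P = (r cos θ, r sin θ) = (33.542691, -25.276231)
h = r sin θ − e = -25.276231 − 19 = -44.276231
x = r cos θ + √(L² − h²) = 33.542691 + 80.644996 = 114.187687
dx/dθ = −r sin θ − h·r cos θ/√(L² − h²) (θ in radians; h = -44.276231) = 43.692054

x = 114.1877, dx/dθ = 43.6921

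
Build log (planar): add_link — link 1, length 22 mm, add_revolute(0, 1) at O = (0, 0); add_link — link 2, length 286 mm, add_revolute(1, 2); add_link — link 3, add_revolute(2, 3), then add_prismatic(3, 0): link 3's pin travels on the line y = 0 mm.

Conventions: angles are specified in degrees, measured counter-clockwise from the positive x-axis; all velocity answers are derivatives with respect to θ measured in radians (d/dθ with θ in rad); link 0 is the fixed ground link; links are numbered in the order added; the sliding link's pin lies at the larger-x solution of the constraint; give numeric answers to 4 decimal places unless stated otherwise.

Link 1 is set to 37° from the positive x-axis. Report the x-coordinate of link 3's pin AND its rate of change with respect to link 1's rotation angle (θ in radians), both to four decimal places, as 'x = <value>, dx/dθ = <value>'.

geometry: r = 22 mm, L = 286 mm, e = 0 mm
crank pin P = (r cos θ, r sin θ) = (17.569981, 13.239931)
h = r sin θ − e = 13.239931 − 0 = 13.239931
x = r cos θ + √(L² − h²) = 17.569981 + 285.693375 = 303.263356
dx/dθ = −r sin θ − h·r cos θ/√(L² − h²) (θ in radians; h = 13.239931) = -14.054179

x = 303.2634, dx/dθ = -14.0542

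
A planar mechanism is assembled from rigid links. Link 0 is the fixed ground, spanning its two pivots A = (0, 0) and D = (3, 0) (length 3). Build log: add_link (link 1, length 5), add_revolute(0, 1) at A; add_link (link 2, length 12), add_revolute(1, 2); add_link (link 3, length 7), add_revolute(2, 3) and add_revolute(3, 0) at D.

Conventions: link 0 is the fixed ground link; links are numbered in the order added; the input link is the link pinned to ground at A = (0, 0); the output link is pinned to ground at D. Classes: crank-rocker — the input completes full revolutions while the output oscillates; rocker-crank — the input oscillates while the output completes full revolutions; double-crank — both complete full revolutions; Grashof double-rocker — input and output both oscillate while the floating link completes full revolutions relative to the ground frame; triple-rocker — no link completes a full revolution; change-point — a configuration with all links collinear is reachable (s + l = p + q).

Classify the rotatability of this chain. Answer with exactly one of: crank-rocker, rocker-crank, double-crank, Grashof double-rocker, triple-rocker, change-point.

lengths: ground=3, input=5, coupler=12, output=7
sorted: s=3 (shortest), l=12 (longest), p+q=12
s + l = 15 vs p + q = 12
s + l > p + q → non-Grashof → no link fully rotates → triple-rocker

triple-rocker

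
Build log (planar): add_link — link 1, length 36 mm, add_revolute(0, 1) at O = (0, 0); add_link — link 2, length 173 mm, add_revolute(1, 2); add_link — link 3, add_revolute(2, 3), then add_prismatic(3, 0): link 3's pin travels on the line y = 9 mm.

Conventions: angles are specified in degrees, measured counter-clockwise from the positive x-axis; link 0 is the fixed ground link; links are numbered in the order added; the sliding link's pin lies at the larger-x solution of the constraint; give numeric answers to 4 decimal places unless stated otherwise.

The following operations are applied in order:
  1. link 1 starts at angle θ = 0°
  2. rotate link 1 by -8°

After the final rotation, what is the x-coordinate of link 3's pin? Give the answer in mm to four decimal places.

geometry: r = 36 mm, L = 173 mm, e = 9 mm; θ starts at 0°
rotate link 1 by -8°: θ ← 0° -8° = -8°
crank pin P = (r cos θ, r sin θ) = (35.649650, -5.010232)
h = r sin θ − e = -5.010232 − 9 = -14.010232
x = r cos θ + √(L² − h²) = 35.649650 + 172.431765 = 208.081415

208.0814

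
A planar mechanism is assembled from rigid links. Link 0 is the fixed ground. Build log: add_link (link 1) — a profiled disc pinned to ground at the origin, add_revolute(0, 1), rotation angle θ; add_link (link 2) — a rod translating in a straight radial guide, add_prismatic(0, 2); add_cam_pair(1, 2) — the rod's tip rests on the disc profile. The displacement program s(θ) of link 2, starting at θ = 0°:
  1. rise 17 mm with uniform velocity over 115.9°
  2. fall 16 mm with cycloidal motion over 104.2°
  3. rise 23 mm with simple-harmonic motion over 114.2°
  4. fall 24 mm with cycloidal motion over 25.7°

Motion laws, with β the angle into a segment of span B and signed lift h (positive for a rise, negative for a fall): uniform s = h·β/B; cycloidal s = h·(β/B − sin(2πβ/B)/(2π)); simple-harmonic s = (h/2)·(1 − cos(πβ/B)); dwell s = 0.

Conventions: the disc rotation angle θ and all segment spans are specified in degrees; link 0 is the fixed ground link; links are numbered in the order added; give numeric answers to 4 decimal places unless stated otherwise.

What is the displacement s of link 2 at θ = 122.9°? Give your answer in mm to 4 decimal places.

seg 1 [0°–115.9°] uniform, h=17: full span → s += 17 → s = 17.0000
seg 2 [115.9°–220.1°] cycloidal, h=-16: θ=122.9° here. β=7, B=104.2. -16·(0.0672 − sin(2π·0.0672)/(2π)) = -0.0316 → s = 16.9684

16.9684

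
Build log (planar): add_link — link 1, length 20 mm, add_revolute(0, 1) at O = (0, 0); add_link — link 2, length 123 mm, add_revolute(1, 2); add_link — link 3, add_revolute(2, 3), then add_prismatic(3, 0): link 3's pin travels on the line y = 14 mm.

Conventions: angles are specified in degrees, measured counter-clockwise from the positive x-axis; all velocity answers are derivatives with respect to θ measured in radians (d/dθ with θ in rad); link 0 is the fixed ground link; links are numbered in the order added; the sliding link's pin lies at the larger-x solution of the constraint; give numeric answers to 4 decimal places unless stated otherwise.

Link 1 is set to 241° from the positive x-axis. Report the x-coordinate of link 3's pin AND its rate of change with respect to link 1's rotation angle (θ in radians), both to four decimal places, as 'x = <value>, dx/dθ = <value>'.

geometry: r = 20 mm, L = 123 mm, e = 14 mm
crank pin P = (r cos θ, r sin θ) = (-9.696192, -17.492394)
h = r sin θ − e = -17.492394 − 14 = -31.492394
x = r cos θ + √(L² − h²) = -9.696192 + 118.900080 = 109.203888
dx/dθ = −r sin θ − h·r cos θ/√(L² − h²) (θ in radians; h = -31.492394) = 14.924218

x = 109.2039, dx/dθ = 14.9242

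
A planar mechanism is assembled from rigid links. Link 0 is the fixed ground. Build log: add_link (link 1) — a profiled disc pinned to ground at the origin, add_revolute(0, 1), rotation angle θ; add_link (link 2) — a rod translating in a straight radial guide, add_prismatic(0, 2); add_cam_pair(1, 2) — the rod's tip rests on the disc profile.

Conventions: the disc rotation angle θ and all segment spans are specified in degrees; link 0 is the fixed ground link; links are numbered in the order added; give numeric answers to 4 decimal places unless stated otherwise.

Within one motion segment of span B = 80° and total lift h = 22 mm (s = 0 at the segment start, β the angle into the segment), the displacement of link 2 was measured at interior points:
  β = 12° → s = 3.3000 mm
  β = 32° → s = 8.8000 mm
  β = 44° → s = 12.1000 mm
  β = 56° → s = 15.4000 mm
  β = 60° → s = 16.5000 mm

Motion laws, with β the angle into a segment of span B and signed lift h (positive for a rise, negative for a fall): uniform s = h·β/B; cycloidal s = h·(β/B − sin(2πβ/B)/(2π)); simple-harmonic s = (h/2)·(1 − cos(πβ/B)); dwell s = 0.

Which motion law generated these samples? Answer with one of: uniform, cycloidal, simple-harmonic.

candidates at β/B = r: uniform s = h·r (linear in β); cycloidal s = h·(r − sin(2πr)/(2π)); simple-harmonic s = (h/2)(1 − cos(πr))
β=12°: printed 3.3000 | uniform 3.3000, cycloidal 0.4673, simple-harmonic 1.1989
β=32°: printed 8.8000 | uniform 8.8000, cycloidal 6.7419, simple-harmonic 7.6008
β=44°: printed 12.1000 | uniform 12.1000, cycloidal 13.1820, simple-harmonic 12.7208
β=56°: printed 15.4000 | uniform 15.4000, cycloidal 18.7300, simple-harmonic 17.4656
β=60°: printed 16.5000 | uniform 16.5000, cycloidal 20.0014, simple-harmonic 18.7782
only one law matches every sample → uniform

uniform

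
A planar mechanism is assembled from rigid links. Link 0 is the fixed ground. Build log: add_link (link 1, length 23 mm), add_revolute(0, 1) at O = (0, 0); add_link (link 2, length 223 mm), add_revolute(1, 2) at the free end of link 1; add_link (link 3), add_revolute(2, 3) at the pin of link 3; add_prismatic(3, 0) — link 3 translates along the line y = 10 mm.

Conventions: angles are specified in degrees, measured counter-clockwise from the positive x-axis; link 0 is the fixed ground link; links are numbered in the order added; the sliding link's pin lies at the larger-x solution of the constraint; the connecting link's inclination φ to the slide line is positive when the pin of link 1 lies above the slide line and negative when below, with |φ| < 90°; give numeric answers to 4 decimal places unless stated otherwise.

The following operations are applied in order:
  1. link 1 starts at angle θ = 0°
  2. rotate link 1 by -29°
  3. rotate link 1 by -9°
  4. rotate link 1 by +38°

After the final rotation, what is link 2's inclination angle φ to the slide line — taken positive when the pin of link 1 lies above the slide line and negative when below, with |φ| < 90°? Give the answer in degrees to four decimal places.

geometry: r = 23 mm, L = 223 mm, e = 10 mm; θ starts at 0°
rotate link 1 by -29°: θ ← 0° -29° = -29°
rotate link 1 by -9°: θ ← -29° -9° = -38°
rotate link 1 by +38°: θ ← -38° +38° = 0°
h = r sin θ − e = 0.000000 − 10 = -10.000000
sin φ = h / L = -10.000000 / 223 = -0.04484305
φ = arcsin(-0.04484305) = -2.570179°

-2.5702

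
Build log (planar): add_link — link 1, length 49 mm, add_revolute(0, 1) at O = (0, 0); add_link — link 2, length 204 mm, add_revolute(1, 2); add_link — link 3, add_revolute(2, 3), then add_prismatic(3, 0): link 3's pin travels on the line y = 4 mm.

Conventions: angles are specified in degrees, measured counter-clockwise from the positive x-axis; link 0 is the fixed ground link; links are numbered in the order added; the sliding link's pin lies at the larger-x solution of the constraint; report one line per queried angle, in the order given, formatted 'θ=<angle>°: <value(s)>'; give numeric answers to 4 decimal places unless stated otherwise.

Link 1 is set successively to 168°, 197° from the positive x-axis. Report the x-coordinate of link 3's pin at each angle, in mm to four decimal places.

geometry: r = 49 mm, L = 204 mm, e = 4 mm
θ=168°: crank pin P = (r cos θ, r sin θ) = (-47.929232, 10.187673)
θ=168°: h = r sin θ − e = 10.187673 − 4 = 6.187673
θ=168°: x = r cos θ + √(L² − h²) = -47.929232 + 203.906137 = 155.976905
θ=197°: crank pin P = (r cos θ, r sin θ) = (-46.858933, -14.326214)
θ=197°: h = r sin θ − e = -14.326214 − 4 = -18.326214
θ=197°: x = r cos θ + √(L² − h²) = -46.858933 + 203.175170 = 156.316237

θ=168°: 155.9769
θ=197°: 156.3162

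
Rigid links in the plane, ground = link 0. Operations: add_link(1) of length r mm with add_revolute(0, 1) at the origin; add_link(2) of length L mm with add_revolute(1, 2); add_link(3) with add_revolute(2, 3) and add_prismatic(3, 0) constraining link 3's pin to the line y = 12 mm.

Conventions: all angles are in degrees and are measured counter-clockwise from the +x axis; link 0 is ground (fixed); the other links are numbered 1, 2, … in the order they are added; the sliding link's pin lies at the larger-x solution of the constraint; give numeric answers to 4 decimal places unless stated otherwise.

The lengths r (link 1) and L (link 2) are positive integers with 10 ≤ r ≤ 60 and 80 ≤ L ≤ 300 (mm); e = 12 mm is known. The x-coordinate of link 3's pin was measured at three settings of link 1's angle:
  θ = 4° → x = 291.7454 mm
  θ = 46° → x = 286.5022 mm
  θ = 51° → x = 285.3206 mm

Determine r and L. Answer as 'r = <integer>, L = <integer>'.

constraint per measurement: (x − r cos θ)² + (r sin θ − e)² = L²
subtracting the θ₁ and θ₂ equations cancels the r² and L² terms:
r = (x₁² − x₂²) / (2[(x₁cos θ₁ + e sin θ₁) − (x₂cos θ₂ + e sin θ₂)]) = 18.0000 → r = 18
L² = (x₁ − r cos θ₁)² + (r sin θ₁ − e)² = 75075.9936 → L = 274.0000 → L = 274
check at θ₃=51°: x = 285.3206 (printed 285.3206) ✓

r = 18, L = 274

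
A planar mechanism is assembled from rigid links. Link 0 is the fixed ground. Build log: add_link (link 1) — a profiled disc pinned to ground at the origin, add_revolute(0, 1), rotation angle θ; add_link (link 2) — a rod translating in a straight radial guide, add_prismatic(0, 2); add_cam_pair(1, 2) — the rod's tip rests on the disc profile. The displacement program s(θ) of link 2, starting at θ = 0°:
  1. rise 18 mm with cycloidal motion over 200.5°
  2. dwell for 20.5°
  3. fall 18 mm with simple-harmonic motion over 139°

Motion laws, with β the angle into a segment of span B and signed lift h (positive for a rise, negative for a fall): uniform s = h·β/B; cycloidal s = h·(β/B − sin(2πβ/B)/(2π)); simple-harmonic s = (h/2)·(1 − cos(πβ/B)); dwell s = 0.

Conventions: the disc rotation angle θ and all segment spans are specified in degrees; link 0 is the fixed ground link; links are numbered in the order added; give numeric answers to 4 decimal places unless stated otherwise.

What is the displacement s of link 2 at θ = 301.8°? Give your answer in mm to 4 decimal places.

seg 1 [0°–200.5°] cycloidal, h=18: full span → s += 18 → s = 18.0000
seg 2 [200.5°–221°] dwell: s stays 18.0000
seg 3 [221°–360°] simple-harmonic, h=-18: θ=301.8° here. β=80.8, B=139. -18/2·(1 − cos(π·0.5813)) = -11.2737 → s = 6.7263

6.7263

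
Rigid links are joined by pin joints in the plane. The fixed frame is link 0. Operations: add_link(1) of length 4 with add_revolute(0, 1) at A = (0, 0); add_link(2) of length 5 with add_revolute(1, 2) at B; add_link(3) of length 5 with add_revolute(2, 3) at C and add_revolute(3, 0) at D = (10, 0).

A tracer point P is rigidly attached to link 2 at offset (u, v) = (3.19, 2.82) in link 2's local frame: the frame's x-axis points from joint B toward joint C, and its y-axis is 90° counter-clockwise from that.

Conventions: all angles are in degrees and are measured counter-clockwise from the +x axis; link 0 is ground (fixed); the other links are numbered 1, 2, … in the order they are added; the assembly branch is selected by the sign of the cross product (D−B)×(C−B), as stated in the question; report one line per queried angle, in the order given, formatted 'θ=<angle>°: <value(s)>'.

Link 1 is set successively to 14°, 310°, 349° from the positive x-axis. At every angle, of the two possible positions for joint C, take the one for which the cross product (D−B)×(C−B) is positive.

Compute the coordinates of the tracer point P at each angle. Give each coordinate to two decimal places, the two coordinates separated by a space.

A=(0,0), D=(10.00,0)
θ=14°: B = A + 4.00·(cos14°, sin14°) = (3.8812, 0.9677)
θ=14°: |BD| = 6.1949
θ=14°: circle(B,5.00) ∩ circle(D,5.00): a=3.0974, h=3.9250
θ=14°:   candidates: C₊=(7.5537,4.3607) cross=24.315; C₋=(6.3275,-3.3930) cross=-24.315
θ=14°:   branch + wants cross > 0 → take C=(7.5537,4.3607) (cross=24.315)
θ=14°: ex = (C−B)/|BC| = (0.7345,0.6786); ey = (-0.6786,0.7345)
θ=14°: P = B + 3.19·ex + 2.82·ey = (4.3106,5.2037)
θ=310°: B = A + 4.00·(cos310°, sin310°) = (2.5712, -3.0642)
θ=310°: |BD| = 8.0360
θ=310°: circle(B,5.00) ∩ circle(D,5.00): a=4.0180, h=2.9759
θ=310°:   candidates: C₊=(5.1509,1.2189) cross=23.914; C₋=(7.4203,-4.2831) cross=-23.914
θ=310°:   branch + wants cross > 0 → take C=(5.1509,1.2189) (cross=23.914)
θ=310°: ex = (C−B)/|BC| = (0.5159,0.8566); ey = (-0.8566,0.5159)
θ=310°: P = B + 3.19·ex + 2.82·ey = (1.8013,1.1234)
θ=349°: B = A + 4.00·(cos349°, sin349°) = (3.9265, -0.7632)
θ=349°: |BD| = 6.1213
θ=349°: circle(B,5.00) ∩ circle(D,5.00): a=3.0606, h=3.9538
θ=349°:   candidates: C₊=(6.4703,3.5413) cross=24.202; C₋=(7.4562,-4.3046) cross=-24.202
θ=349°:   branch + wants cross > 0 → take C=(6.4703,3.5413) (cross=24.202)
θ=349°: ex = (C−B)/|BC| = (0.5088,0.8609); ey = (-0.8609,0.5088)
θ=349°: P = B + 3.19·ex + 2.82·ey = (3.1217,3.4178)

θ=14°: 4.31 5.20
θ=310°: 1.80 1.12
θ=349°: 3.12 3.42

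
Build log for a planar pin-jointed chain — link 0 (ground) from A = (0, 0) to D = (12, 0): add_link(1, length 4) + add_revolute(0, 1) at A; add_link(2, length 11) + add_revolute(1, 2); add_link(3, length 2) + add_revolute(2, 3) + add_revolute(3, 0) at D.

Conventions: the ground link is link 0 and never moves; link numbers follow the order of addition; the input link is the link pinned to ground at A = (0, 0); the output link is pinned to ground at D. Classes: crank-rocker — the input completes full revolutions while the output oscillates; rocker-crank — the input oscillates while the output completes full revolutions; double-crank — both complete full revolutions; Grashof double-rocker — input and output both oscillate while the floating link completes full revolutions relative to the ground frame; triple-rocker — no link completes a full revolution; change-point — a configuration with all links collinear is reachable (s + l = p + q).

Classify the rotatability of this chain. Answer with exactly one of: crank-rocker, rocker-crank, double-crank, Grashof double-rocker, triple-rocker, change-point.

lengths: ground=12, input=4, coupler=11, output=2
sorted: s=2 (shortest), l=12 (longest), p+q=15
s + l = 14 vs p + q = 15
s + l < p + q (Grashof) with shortest = output link → rocker-crank

rocker-crank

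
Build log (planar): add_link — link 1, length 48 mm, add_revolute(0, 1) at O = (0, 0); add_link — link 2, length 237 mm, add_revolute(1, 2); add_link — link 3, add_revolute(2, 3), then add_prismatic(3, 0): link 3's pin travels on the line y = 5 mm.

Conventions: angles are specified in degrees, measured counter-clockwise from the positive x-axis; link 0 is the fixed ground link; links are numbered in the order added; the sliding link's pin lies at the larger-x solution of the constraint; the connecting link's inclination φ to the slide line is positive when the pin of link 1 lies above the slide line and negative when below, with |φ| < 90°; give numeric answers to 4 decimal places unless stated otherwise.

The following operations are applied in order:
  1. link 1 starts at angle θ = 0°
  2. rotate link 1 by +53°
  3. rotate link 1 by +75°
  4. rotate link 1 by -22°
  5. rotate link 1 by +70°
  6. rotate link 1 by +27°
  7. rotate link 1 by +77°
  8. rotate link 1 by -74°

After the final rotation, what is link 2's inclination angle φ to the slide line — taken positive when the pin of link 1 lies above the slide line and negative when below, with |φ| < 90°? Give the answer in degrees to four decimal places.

geometry: r = 48 mm, L = 237 mm, e = 5 mm; θ starts at 0°
rotate link 1 by +53°: θ ← 0° +53° = 53°
rotate link 1 by +75°: θ ← 53° +75° = 128°
rotate link 1 by -22°: θ ← 128° -22° = 106°
rotate link 1 by +70°: θ ← 106° +70° = 176°
rotate link 1 by +27°: θ ← 176° +27° = 203°
rotate link 1 by +77°: θ ← 203° +77° = 280°
rotate link 1 by -74°: θ ← 280° -74° = 206°
h = r sin θ − e = -21.041815 − 5 = -26.041815
sin φ = h / L = -26.041815 / 237 = -0.10988108
φ = arcsin(-0.10988108) = -6.308460°

-6.3085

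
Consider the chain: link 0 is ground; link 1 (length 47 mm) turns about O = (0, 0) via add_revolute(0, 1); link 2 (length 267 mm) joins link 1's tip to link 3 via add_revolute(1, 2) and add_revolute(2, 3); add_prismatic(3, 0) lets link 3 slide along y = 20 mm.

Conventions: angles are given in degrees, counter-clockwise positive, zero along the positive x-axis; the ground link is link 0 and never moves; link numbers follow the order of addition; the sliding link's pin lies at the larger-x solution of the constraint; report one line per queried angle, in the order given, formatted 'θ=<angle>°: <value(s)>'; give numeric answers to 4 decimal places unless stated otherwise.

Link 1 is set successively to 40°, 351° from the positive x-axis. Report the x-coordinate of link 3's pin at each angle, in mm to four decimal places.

geometry: r = 47 mm, L = 267 mm, e = 20 mm
θ=40°: crank pin P = (r cos θ, r sin θ) = (36.004089, 30.211018)
θ=40°: h = r sin θ − e = 30.211018 − 20 = 10.211018
θ=40°: x = r cos θ + √(L² − h²) = 36.004089 + 266.804676 = 302.808765
θ=351°: crank pin P = (r cos θ, r sin θ) = (46.421352, -7.352420)
θ=351°: h = r sin θ − e = -7.352420 − 20 = -27.352420
θ=351°: x = r cos θ + √(L² − h²) = 46.421352 + 265.595266 = 312.016618

θ=40°: 302.8088
θ=351°: 312.0166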